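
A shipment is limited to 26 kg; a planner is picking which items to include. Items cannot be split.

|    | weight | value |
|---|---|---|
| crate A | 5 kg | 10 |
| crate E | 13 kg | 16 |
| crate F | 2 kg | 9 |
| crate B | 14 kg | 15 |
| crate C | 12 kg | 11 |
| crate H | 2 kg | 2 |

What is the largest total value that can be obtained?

crate A + crate F + crate B + crate H: weight 5 + 2 + 14 + 2 = 23 ≤ 26, value 10 + 9 + 15 + 2 = 36.
crate A + crate E + crate F + crate H: weight 5 + 13 + 2 + 2 = 22 ≤ 26, value 10 + 16 + 9 + 2 = 37.
crate A + crate E + crate F: weight 5 + 13 + 2 = 20 ≤ 26, value 10 + 16 + 9 = 35.
Best is crate A, crate E, crate F, and crate H with total value 37.

37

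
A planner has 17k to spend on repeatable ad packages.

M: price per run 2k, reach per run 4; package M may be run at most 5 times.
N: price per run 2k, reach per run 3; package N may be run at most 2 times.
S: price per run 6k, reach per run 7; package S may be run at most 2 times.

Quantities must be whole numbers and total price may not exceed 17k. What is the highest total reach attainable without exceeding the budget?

27

This is a bounded integer knapsack.
M has the best ratio (4/2); taking only M gives at most 5×4 = 20 (stopped by the supply cap of 5).
Mixing does better — 5×M and 1×S: price 16 ≤ 17, reach 5·4 + 1·7 = 27.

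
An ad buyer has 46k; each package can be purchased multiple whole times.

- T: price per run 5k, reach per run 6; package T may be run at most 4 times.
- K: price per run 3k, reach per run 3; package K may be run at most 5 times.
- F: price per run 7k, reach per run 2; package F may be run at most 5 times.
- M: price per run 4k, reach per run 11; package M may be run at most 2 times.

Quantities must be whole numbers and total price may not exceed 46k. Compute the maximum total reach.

Take 4×T, 5×K, and 2×M: price 43 ≤ 46, reach 4·6 + 5·3 + 2·11 = 61.
M has the best ratio (11/4) and is taken to its limit of 2; remaining capacity is filled optimally with the others.

61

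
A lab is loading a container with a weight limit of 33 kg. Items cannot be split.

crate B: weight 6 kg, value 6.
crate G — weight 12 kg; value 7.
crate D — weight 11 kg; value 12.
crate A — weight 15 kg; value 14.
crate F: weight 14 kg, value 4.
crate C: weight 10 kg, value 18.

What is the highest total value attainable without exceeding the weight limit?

Take crate B, crate A, and crate C: weight 6 + 15 + 10 = 31 ≤ 33, value 6 + 14 + 18 = 38.
No other feasible combination does better.

38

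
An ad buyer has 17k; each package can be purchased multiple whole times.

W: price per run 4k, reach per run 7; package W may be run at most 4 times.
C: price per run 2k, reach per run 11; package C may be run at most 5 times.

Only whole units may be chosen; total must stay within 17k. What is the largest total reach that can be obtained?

Take 1×W and 5×C: price 14 ≤ 17, reach 1·7 + 5·11 = 62.
C has the best ratio (11/2) and is taken to its limit of 5; remaining capacity is filled optimally with the others.

62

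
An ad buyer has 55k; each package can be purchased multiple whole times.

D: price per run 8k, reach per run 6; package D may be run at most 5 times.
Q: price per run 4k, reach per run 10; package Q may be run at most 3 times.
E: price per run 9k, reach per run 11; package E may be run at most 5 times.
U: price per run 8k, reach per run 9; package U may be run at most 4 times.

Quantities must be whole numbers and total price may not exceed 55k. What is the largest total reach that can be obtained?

81

This is a bounded integer knapsack.
Q has the best ratio (10/4); taking only Q gives at most 3×10 = 30 (stopped by the supply cap of 3).
Mixing does better — 3×Q, 3×E, and 2×U: price 55 ≤ 55, reach 3·10 + 3·11 + 2·9 = 81.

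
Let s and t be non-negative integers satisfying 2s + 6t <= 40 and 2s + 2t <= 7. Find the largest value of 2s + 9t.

(s,t)=(0,3) is feasible, giving 27.
(s,t)=(1,2) is feasible, giving 20.
(s,t)=(0,2) is feasible, giving 18.
No feasible integer point exceeds 27.

27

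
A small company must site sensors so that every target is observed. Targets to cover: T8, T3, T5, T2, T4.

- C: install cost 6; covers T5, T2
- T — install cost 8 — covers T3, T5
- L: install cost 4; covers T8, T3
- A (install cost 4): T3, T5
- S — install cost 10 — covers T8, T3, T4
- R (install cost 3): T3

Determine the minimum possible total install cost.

16

This is a weighted set-cover instance.
The greedy cost-per-new-target heuristic would pick L, C, and S for 20, but a cheaper cover exists.
Choose C and S: together they cover T8, T3, T5, T2, T4 — every target.
Total install cost: 6 + 10 = 16.
No cover costs less than 16.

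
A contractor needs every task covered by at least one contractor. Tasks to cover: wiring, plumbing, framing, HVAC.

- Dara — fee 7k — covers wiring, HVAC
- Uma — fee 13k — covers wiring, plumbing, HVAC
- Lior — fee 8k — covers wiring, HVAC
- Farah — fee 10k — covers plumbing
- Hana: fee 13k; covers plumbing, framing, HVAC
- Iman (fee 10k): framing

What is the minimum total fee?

This is an integer covering problem.
Choose Dara and Hana: together they cover wiring, plumbing, framing, HVAC — every task.
Total fee: 7 + 13 = 20.
No cover costs less than 20.

20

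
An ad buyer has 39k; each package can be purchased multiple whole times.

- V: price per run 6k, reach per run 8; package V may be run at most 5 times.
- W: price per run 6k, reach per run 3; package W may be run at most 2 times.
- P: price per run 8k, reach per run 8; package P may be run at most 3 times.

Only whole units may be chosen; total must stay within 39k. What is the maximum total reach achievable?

V has the best ratio (8/6); taking only V gives at most 5×8 = 40 (stopped by the supply cap of 5).
Mixing does better — 5×V and 1×P: price 38 ≤ 39, reach 5·8 + 1·8 = 48.

48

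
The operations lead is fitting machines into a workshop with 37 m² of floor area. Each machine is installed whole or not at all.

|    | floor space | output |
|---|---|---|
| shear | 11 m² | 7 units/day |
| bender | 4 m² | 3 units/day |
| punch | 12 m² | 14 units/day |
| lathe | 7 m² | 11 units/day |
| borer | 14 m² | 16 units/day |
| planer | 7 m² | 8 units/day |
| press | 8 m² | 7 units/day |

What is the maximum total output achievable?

bender + punch + lathe + borer: floor space 4 + 12 + 7 + 14 = 37 ≤ 37, output 3 + 14 + 11 + 16 = 44.
lathe + borer + planer + press: floor space 7 + 14 + 7 + 8 = 36 ≤ 37, output 11 + 16 + 8 + 7 = 42.
Best is bender, punch, lathe, and borer with total output 44.

44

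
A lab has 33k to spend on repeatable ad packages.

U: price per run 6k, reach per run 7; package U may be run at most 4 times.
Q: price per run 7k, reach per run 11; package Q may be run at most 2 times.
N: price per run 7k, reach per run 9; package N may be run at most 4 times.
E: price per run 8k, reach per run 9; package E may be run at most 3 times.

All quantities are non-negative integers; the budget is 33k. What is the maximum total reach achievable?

45

Q has the best ratio (11/7); taking only Q gives at most 2×11 = 22 (stopped by the supply cap of 2).
Mixing does better — 2×U, 2×Q, and 1×N: price 33 ≤ 33, reach 2·7 + 2·11 + 1·9 = 45.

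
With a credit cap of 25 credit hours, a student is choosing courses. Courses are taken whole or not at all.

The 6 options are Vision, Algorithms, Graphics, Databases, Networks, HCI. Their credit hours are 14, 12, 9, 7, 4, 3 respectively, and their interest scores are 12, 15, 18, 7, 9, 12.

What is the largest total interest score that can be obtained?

Treat it as a binary knapsack problem.
Algorithms + Graphics + HCI: credit hours 12 + 9 + 3 = 24 ≤ 25, interest score 15 + 18 + 12 = 45.
Graphics + Databases + Networks + HCI: credit hours 9 + 7 + 4 + 3 = 23 ≤ 25, interest score 18 + 7 + 9 + 12 = 46.
Algorithms + Graphics + Networks: credit hours 12 + 9 + 4 = 25 ≤ 25, interest score 15 + 18 + 9 = 42.
Best is Graphics, Databases, Networks, and HCI with total interest score 46.

46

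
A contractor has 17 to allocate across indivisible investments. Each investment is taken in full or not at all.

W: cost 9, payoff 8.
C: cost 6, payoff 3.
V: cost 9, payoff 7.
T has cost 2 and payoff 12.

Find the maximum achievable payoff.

23

Allowing fractional choices, the relaxed optimum would be about 24.7, but investments are indivisible.
W + C + T: cost 9 + 6 + 2 = 17 ≤ 17, payoff 8 + 3 + 12 = 23.
W + T: cost 9 + 2 = 11 ≤ 17, payoff 8 + 12 = 20.
C + V + T: cost 6 + 9 + 2 = 17 ≤ 17, payoff 3 + 7 + 12 = 22.
Best is W, C, and T with total payoff 23.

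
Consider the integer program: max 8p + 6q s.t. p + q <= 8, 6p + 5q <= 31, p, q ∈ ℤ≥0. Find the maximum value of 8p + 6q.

40

The continuous relaxation peaks at (5.17, 0) with value 41.33; rounding to a feasible lattice point costs some objective.
(p,q)=(5,0): 1·5+1·0=5≤8, 6·5+5·0=30≤31, objective 40.
(p,q)=(4,1): 1·4+1·1=5≤8, 6·4+5·1=29≤31, objective 38.
(p,q)=(4,0): 1·4+1·0=4≤8, 6·4+5·0=24≤31, objective 32.
No feasible integer point exceeds 40.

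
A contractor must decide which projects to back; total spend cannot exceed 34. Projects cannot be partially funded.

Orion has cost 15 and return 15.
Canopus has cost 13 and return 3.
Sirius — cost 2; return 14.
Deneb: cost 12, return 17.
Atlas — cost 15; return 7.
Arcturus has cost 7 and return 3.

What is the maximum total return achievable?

46

Allowing fractional choices, the relaxed optimum would be about 48.3, but projects are indivisible.
Canopus + Sirius + Deneb + Arcturus: cost 13 + 2 + 12 + 7 = 34 ≤ 34, return 3 + 14 + 17 + 3 = 37.
Sirius + Deneb + Atlas: cost 2 + 12 + 15 = 29 ≤ 34, return 14 + 17 + 7 = 38.
Orion + Sirius + Deneb: cost 15 + 2 + 12 = 29 ≤ 34, return 15 + 14 + 17 = 46.
Best is Orion, Sirius, and Deneb with total return 46.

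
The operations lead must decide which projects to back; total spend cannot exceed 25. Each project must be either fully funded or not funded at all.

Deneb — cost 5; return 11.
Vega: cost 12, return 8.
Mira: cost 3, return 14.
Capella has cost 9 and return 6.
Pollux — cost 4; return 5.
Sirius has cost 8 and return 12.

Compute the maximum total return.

Take Deneb, Mira, Capella, and Sirius: cost 5 + 3 + 9 + 8 = 25 ≤ 25, return 11 + 14 + 6 + 12 = 43.
No other feasible combination does better.

43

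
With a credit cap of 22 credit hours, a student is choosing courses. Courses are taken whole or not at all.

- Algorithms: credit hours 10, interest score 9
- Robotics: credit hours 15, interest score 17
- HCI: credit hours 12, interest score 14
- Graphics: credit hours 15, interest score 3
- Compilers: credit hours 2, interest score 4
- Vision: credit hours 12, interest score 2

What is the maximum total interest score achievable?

23

Robotics + Compilers: credit hours 15 + 2 = 17 ≤ 22, interest score 17 + 4 = 21.
HCI + Compilers: credit hours 12 + 2 = 14 ≤ 22, interest score 14 + 4 = 18.
Algorithms + HCI: credit hours 10 + 12 = 22 ≤ 22, interest score 9 + 14 = 23.
Best is Algorithms and HCI with total interest score 23.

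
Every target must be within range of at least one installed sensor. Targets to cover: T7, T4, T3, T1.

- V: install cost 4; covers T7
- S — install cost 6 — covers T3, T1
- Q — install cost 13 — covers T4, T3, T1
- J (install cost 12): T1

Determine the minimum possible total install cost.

17

Choose V and Q: together they cover T7, T4, T3, T1 — every target.
Total install cost: 4 + 13 = 17.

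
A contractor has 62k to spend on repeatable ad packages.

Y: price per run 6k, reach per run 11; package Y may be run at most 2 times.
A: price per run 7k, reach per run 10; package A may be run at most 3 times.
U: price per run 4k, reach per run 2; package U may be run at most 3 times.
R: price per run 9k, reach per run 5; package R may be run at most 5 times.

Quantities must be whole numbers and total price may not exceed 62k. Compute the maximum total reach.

Y has the best ratio (11/6); taking only Y gives at most 2×11 = 22 (stopped by the supply cap of 2).
Mixing does better — 2×Y, 3×A, and 3×R: price 60 ≤ 62, reach 2·11 + 3·10 + 3·5 = 67.

67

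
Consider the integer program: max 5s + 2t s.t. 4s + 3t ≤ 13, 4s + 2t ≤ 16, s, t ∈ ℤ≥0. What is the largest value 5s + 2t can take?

15

(s,t)=(3,0) is feasible, giving 15.
(s,t)=(2,1) is feasible, giving 12.
(s,t)=(2,0) is feasible, giving 10.
No feasible integer point exceeds 15.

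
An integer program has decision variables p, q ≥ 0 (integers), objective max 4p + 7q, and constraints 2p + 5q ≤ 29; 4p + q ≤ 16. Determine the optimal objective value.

The continuous relaxation peaks at (2.83, 4.67) with value 44.00; rounding to a feasible lattice point costs some objective.
(p,q)=(2,5): 2·2+5·5=29≤29, 4·2+1·5=13≤16, objective 43.
(p,q)=(3,4): 2·3+5·4=26≤29, 4·3+1·4=16≤16, objective 40.
(p,q)=(1,5): 2·1+5·5=27≤29, 4·1+1·5=9≤16, objective 39.
No feasible integer point exceeds 43.

43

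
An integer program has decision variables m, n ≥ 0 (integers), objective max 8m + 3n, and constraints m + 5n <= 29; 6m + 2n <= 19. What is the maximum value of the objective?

25

The continuous relaxation peaks at (1.32, 5.54) with value 27.18; rounding to a feasible lattice point costs some objective.
(m,n)=(2,3): 1·2+5·3=17≤29, 6·2+2·3=18≤19, objective 25.
(m,n)=(1,5): 1·1+5·5=26≤29, 6·1+2·5=16≤19, objective 23.
(m,n)=(2,2): 1·2+5·2=12≤29, 6·2+2·2=16≤19, objective 22.
Maximum is 25 at (m,n)=(2,3).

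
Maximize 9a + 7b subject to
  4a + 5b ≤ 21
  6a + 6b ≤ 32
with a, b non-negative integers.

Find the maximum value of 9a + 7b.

45

The continuous relaxation peaks at (5.25, 0) with value 47.25; rounding to a feasible lattice point costs some objective.
(a,b)=(5,0): 4·5+5·0=20≤21, 6·5+6·0=30≤32, objective 45.
(a,b)=(4,1): 4·4+5·1=21≤21, 6·4+6·1=30≤32, objective 43.
No feasible integer point exceeds 45.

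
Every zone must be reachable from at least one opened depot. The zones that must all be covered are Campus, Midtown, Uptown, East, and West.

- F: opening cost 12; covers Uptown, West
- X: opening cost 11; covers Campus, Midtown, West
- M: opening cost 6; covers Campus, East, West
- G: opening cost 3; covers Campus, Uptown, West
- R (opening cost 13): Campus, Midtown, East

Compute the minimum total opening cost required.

16

The greedy cost-per-new-zone heuristic would pick G, M, and X for 20, but a cheaper cover exists.
Choose G and R: together they cover Campus, Midtown, Uptown, East, West — every zone.
Total opening cost: 3 + 13 = 16.
No cover costs less than 16.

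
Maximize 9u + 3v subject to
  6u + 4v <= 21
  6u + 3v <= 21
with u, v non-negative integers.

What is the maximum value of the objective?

27

Relaxing integrality, the LP optimum is 31.50 at (u,v) = (3.5, 0), which is not an integer point.
(u,v)=(3,0): 6·3+4·0=18≤21, 6·3+3·0=18≤21, objective 27.
(u,v)=(2,1): 6·2+4·1=16≤21, 6·2+3·1=15≤21, objective 21.
(u,v)=(2,0): 6·2+4·0=12≤21, 6·2+3·0=12≤21, objective 18.
No feasible integer point exceeds 27.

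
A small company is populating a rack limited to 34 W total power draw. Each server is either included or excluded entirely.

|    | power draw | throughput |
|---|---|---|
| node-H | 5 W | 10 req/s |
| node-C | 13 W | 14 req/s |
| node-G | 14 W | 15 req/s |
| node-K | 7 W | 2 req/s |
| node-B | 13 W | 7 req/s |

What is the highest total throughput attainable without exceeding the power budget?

39

Allowing fractional choices, the relaxed optimum would be about 40.1, but servers are indivisible.
node-H + node-C + node-G: power draw 5 + 13 + 14 = 32 ≤ 34, throughput 10 + 14 + 15 = 39.
node-H + node-C + node-B: power draw 5 + 13 + 13 = 31 ≤ 34, throughput 10 + 14 + 7 = 31.
node-H + node-G + node-B: power draw 5 + 14 + 13 = 32 ≤ 34, throughput 10 + 15 + 7 = 32.
Best is node-H, node-C, and node-G with total throughput 39.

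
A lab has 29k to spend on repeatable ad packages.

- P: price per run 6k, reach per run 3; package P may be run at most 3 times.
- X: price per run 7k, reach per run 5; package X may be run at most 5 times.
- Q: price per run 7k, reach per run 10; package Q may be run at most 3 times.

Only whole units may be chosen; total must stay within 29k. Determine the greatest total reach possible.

This is a bounded integer knapsack.
Q has the best ratio (10/7); taking only Q gives at most 3×10 = 30 (stopped by the supply cap of 3).
Mixing does better — 1×X and 3×Q: price 28 ≤ 29, reach 1·5 + 3·10 = 35.

35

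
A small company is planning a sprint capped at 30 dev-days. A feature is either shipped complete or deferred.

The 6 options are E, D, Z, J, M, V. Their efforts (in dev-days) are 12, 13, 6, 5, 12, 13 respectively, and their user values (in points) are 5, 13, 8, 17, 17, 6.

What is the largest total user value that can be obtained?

Take D, J, and M: effort 13 + 5 + 12 = 30 ≤ 30, user value 13 + 17 + 17 = 47.
No other feasible combination does better.

47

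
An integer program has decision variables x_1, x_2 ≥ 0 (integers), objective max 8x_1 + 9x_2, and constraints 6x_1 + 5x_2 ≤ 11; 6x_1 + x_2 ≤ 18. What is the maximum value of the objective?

(x_1,x_2)=(0,2): 6·0+5·2=10≤11, 6·0+1·2=2≤18, objective 18.
(x_1,x_2)=(1,1): 6·1+5·1=11≤11, 6·1+1·1=7≤18, objective 17.
(x_1,x_2)=(0,1): 6·0+5·1=5≤11, 6·0+1·1=1≤18, objective 9.
The best lattice point is (0,2), giving 18.

18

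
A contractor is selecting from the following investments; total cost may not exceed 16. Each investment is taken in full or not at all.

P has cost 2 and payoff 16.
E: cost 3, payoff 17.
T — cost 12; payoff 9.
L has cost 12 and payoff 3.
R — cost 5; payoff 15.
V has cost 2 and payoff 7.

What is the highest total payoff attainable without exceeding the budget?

P + E + R: cost 2 + 3 + 5 = 10 ≤ 16, payoff 16 + 17 + 15 = 48.
P + E + R + V: cost 2 + 3 + 5 + 2 = 12 ≤ 16, payoff 16 + 17 + 15 + 7 = 55.
P + E + V: cost 2 + 3 + 2 = 7 ≤ 16, payoff 16 + 17 + 7 = 40.
Best is P, E, R, and V with total payoff 55.

55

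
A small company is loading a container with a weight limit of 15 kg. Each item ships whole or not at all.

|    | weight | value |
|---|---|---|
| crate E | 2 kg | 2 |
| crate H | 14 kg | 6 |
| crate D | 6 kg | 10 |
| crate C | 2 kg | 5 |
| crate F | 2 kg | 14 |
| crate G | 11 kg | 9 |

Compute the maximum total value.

31

Take crate E, crate D, crate C, and crate F: weight 2 + 6 + 2 + 2 = 12 ≤ 15, value 2 + 10 + 5 + 14 = 31.
No other feasible combination does better.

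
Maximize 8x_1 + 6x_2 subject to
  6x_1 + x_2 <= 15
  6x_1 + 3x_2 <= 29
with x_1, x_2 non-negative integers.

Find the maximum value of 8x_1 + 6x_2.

54

Relaxing integrality, the LP optimum is 58.00 at (x_1,x_2) = (0, 9.67), which is not an integer point.
(x_1,x_2)=(0,9) is feasible, giving 54.
(x_1,x_2)=(0,8) is feasible, giving 48.
No feasible integer point exceeds 54.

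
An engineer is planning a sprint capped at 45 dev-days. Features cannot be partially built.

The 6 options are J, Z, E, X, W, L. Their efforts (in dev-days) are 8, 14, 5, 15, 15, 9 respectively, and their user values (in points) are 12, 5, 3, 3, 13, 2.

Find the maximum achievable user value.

Allowing fractional choices, the relaxed optimum would be about 33.7, but features are indivisible.
J + E + X + W: effort 8 + 5 + 15 + 15 = 43 ≤ 45, user value 12 + 3 + 3 + 13 = 31.
J + Z + E + W: effort 8 + 14 + 5 + 15 = 42 ≤ 45, user value 12 + 5 + 3 + 13 = 33.
Best is J, Z, E, and W with total user value 33.

33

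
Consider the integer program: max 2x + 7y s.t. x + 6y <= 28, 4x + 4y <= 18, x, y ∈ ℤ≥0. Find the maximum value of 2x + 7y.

Relaxing integrality, the LP optimum is 31.50 at (x,y) = (0, 4.5), which is not an integer point.
(x,y)=(0,4): 1·0+6·4=24≤28, 4·0+4·4=16≤18, objective 28.
(x,y)=(1,3): 1·1+6·3=19≤28, 4·1+4·3=16≤18, objective 23.
No feasible integer point exceeds 28.

28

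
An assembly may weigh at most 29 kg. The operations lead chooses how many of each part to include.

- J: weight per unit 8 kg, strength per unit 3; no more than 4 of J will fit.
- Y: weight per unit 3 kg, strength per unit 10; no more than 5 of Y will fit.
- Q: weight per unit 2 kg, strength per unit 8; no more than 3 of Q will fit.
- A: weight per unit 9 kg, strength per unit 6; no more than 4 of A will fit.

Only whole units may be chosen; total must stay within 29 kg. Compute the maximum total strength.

77

Take 1×J, 5×Y, and 3×Q: weight 29 ≤ 29, strength 1·3 + 5·10 + 3·8 = 77.
Q has the best ratio (8/2) and is taken to its limit of 3; remaining capacity is filled optimally with the others.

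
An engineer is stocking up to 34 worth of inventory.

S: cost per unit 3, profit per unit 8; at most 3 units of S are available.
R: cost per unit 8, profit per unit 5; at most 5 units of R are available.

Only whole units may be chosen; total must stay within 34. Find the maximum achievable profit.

39

S has the best ratio (8/3); taking only S gives at most 3×8 = 24 (stopped by the supply cap of 3).
Mixing does better — 3×S and 3×R: cost 33 ≤ 34, profit 3·8 + 3·5 = 39.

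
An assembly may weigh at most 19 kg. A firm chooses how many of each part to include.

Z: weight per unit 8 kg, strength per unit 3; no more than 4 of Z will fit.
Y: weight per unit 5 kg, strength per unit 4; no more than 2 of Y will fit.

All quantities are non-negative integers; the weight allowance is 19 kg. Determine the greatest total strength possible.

11

1×Z and 2×Y: weight 18 ≤ 19, strength 1·3 + 2·4 = 11.
2×Y: weight 10 ≤ 19, strength 2·4 = 8.
Best is 11.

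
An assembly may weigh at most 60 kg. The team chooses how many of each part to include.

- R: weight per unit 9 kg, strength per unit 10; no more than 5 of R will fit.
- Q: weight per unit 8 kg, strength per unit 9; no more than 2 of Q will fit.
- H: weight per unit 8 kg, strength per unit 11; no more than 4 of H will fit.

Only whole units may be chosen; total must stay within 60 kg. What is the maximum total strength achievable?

This is a bounded integer knapsack.
2×R, 1×Q, and 4×H: weight 58 ≤ 60, strength 2·10 + 1·9 + 4·11 = 73.
3×R and 4×H: weight 59 ≤ 60, strength 3·10 + 4·11 = 74.
Best is 74.

74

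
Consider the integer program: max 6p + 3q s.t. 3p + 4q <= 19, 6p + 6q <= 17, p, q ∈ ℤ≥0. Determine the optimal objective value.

(p,q)=(2,0): 3·2+4·0=6≤19, 6·2+6·0=12≤17, objective 12.
(p,q)=(1,1): 3·1+4·1=7≤19, 6·1+6·1=12≤17, objective 9.
(p,q)=(1,0): 3·1+4·0=3≤19, 6·1+6·0=6≤17, objective 6.
Maximum is 12 at (p,q)=(2,0).

12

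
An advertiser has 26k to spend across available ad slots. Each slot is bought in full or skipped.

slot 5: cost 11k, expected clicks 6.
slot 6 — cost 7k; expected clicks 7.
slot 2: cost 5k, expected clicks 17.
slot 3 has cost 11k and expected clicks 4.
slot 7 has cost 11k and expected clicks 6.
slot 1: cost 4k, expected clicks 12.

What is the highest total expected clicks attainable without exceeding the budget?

This is an integer program with binary decision variables.
Take slot 6, slot 2, and slot 1: cost 7 + 5 + 4 = 16 ≤ 26, expected clicks 7 + 17 + 12 = 36.
No other feasible combination does better.

36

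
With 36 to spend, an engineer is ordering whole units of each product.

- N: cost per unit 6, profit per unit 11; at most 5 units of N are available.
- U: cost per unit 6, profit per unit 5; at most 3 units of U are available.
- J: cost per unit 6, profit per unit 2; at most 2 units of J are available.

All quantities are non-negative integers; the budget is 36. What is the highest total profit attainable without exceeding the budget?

This is a bounded integer knapsack.
5×N and 1×U: cost 36 ≤ 36, profit 5·11 + 1·5 = 60.
5×N and 1×J: cost 36 ≤ 36, profit 5·11 + 1·2 = 57.
Best is 60.

60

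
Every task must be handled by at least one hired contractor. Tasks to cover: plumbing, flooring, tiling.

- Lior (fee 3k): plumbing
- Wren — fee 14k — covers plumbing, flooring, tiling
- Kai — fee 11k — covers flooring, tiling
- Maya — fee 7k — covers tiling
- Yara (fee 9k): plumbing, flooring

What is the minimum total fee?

14

Wren alone covers plumbing, flooring, tiling — every task.
Total fee: 14.
No cover costs less than 14.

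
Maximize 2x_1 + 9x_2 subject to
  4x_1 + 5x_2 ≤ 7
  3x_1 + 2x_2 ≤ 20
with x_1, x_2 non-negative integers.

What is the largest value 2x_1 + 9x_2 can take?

Relaxing integrality, the LP optimum is 12.60 at (x_1,x_2) = (0, 1.4), which is not an integer point.
(x_1,x_2)=(0,1) is feasible, giving 9.
(x_1,x_2)=(1,0) is feasible, giving 2.
(x_1,x_2)=(0,0) is feasible, giving 0.
Maximum is 9 at (x_1,x_2)=(0,1).

9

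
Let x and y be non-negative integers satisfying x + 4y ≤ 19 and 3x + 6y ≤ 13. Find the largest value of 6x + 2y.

24

The continuous relaxation peaks at (4.33, 0) with value 26.00; rounding to a feasible lattice point costs some objective.
(x,y)=(4,0): 1·4+4·0=4≤19, 3·4+6·0=12≤13, objective 24.
(x,y)=(3,0): 1·3+4·0=3≤19, 3·3+6·0=9≤13, objective 18.
Maximum is 24 at (x,y)=(4,0).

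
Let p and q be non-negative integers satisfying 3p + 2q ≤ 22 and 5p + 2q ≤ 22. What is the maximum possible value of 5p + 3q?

(p,q)=(0,11) is feasible, giving 33.
(p,q)=(0,10) is feasible, giving 30.
Maximum is 33 at (p,q)=(0,11).

33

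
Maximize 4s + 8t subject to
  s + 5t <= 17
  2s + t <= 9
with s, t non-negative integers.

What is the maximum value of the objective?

Relaxing integrality, the LP optimum is 34.67 at (s,t) = (3.11, 2.78), which is not an integer point.
(s,t)=(2,3): 1·2+5·3=17≤17, 2·2+1·3=7≤9, objective 32.
(s,t)=(3,2): 1·3+5·2=13≤17, 2·3+1·2=8≤9, objective 28.
(s,t)=(1,3): 1·1+5·3=16≤17, 2·1+1·3=5≤9, objective 28.
Maximum is 32 at (s,t)=(2,3).

32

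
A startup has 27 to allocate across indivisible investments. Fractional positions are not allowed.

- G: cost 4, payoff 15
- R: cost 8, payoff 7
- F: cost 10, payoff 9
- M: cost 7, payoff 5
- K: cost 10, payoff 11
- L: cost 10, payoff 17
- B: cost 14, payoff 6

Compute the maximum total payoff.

G + F + L: cost 4 + 10 + 10 = 24 ≤ 27, payoff 15 + 9 + 17 = 41.
G + R + L: cost 4 + 8 + 10 = 22 ≤ 27, payoff 15 + 7 + 17 = 39.
G + K + L: cost 4 + 10 + 10 = 24 ≤ 27, payoff 15 + 11 + 17 = 43.
Best is G, K, and L with total payoff 43.

43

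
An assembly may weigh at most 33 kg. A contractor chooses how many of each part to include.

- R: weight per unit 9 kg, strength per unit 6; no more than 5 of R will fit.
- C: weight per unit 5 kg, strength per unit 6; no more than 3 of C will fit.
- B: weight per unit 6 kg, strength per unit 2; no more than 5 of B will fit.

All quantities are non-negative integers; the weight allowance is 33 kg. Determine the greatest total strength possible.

30

This is a bounded integer knapsack.
C has the best ratio (6/5); taking only C gives at most 3×6 = 18 (stopped by the supply cap of 3).
Mixing does better — 2×R and 3×C: weight 33 ≤ 33, strength 2·6 + 3·6 = 30.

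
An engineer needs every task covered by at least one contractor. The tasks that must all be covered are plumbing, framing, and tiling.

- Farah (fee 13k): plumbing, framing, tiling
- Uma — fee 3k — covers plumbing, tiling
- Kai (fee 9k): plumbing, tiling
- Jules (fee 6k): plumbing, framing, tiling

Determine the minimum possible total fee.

6

The greedy cost-per-new-task heuristic would pick Uma and Jules for 9, but a cheaper cover exists.
Jules alone covers plumbing, framing, tiling — every task.
Total fee: 6.
No cover costs less than 6.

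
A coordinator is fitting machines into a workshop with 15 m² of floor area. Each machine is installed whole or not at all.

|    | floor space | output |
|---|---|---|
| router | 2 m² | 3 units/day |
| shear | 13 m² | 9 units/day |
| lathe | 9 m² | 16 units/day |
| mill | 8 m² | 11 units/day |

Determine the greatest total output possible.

19

Take router and lathe: floor space 2 + 9 = 11 ≤ 15, output 3 + 16 = 19.
No other feasible combination does better.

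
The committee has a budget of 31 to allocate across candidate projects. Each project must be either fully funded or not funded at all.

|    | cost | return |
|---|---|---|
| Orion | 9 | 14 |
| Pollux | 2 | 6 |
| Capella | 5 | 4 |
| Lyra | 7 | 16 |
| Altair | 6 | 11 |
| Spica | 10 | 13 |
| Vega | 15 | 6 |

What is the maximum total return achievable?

Take Orion, Pollux, Capella, Lyra, and Altair: cost 9 + 2 + 5 + 7 + 6 = 29 ≤ 31, return 14 + 6 + 4 + 16 + 11 = 51.
No other feasible combination does better.

51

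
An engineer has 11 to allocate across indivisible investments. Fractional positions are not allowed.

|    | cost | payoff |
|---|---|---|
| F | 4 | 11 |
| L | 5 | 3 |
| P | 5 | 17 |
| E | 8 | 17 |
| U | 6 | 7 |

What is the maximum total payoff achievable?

28

Allowing fractional choices, the relaxed optimum would be about 32.2, but investments are indivisible.
P + U: cost 5 + 6 = 11 ≤ 11, payoff 17 + 7 = 24.
L + P: cost 5 + 5 = 10 ≤ 11, payoff 3 + 17 = 20.
F + P: cost 4 + 5 = 9 ≤ 11, payoff 11 + 17 = 28.
Best is F and P with total payoff 28.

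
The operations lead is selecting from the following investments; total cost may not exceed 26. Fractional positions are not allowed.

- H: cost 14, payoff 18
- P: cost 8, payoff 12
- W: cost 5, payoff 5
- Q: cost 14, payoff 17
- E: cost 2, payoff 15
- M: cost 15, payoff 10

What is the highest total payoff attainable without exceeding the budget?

Treat it as a binary knapsack problem.
Allowing fractional choices, the relaxed optimum would be about 47.4, but investments are indivisible.
P + Q + E: cost 8 + 14 + 2 = 24 ≤ 26, payoff 12 + 17 + 15 = 44.
H + P + E: cost 14 + 8 + 2 = 24 ≤ 26, payoff 18 + 12 + 15 = 45.
Best is H, P, and E with total payoff 45.

45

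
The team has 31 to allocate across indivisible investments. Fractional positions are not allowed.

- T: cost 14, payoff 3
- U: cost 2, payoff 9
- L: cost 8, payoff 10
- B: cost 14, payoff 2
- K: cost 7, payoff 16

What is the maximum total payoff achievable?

38

T + U + L + K: cost 14 + 2 + 8 + 7 = 31 ≤ 31, payoff 3 + 9 + 10 + 16 = 38.
U + L + B + K: cost 2 + 8 + 14 + 7 = 31 ≤ 31, payoff 9 + 10 + 2 + 16 = 37.
Best is T, U, L, and K with total payoff 38.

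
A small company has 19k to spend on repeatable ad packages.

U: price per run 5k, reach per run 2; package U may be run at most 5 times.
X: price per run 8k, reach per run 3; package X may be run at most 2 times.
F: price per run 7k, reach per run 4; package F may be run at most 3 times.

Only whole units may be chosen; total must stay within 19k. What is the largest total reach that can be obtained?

Take 1×U and 2×F: price 19 ≤ 19, reach 1·2 + 2·4 = 10.
No other integer combination yields more.

10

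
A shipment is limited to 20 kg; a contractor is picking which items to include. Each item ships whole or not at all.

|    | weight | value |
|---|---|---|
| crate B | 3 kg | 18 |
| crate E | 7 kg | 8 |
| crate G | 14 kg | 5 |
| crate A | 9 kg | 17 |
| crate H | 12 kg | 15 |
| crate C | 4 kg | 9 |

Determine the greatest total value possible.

crate B + crate A + crate C: weight 3 + 9 + 4 = 16 ≤ 20, value 18 + 17 + 9 = 44.
crate B + crate E + crate A: weight 3 + 7 + 9 = 19 ≤ 20, value 18 + 8 + 17 = 43.
crate B + crate H + crate C: weight 3 + 12 + 4 = 19 ≤ 20, value 18 + 15 + 9 = 42.
Best is crate B, crate A, and crate C with total value 44.

44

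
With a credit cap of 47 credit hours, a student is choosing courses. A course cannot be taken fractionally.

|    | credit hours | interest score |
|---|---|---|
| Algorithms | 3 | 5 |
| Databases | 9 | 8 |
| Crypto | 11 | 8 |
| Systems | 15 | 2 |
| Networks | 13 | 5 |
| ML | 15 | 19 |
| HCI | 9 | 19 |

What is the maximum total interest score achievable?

59

This is an integer program with binary decision variables.
Take Algorithms, Databases, Crypto, ML, and HCI: credit hours 3 + 9 + 11 + 15 + 9 = 47 ≤ 47, interest score 5 + 8 + 8 + 19 + 19 = 59.
No other feasible combination does better.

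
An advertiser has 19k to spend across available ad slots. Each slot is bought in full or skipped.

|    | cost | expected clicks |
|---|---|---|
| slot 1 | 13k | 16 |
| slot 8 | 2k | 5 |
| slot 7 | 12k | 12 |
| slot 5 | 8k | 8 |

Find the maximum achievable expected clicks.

Take slot 1 and slot 8: cost 13 + 2 = 15 ≤ 19, expected clicks 16 + 5 = 21.
No other feasible combination does better.

21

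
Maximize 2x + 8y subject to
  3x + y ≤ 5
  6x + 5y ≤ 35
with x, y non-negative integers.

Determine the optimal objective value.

(x,y)=(0,5): 3·0+1·5=5≤5, 6·0+5·5=25≤35, objective 40.
(x,y)=(0,4): 3·0+1·4=4≤5, 6·0+5·4=20≤35, objective 32.
No feasible integer point exceeds 40.

40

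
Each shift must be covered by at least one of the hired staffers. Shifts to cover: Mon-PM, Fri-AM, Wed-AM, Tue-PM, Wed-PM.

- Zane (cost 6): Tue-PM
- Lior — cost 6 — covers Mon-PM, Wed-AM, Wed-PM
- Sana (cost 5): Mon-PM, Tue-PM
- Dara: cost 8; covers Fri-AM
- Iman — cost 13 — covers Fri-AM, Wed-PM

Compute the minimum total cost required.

19

Choose Lior, Sana, and Dara: together they cover Mon-PM, Fri-AM, Wed-AM, Tue-PM, Wed-PM — every shift.
Total cost: 6 + 5 + 8 = 19.
No cover costs less than 19.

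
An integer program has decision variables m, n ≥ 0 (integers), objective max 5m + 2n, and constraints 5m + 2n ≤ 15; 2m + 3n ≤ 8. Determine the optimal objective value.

(m,n)=(3,0): 5·3+2·0=15≤15, 2·3+3·0=6≤8, objective 15.
(m,n)=(2,1): 5·2+2·1=12≤15, 2·2+3·1=7≤8, objective 12.
No feasible integer point exceeds 15.

15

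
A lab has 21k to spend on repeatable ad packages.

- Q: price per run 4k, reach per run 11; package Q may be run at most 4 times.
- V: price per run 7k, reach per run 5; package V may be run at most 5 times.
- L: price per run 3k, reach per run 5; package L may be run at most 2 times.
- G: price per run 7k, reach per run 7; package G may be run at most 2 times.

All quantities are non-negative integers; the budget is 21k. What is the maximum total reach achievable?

49

This is a bounded integer knapsack.
Q has the best ratio (11/4); taking only Q gives at most 4×11 = 44 (stopped by the supply cap of 4).
Mixing does better — 4×Q and 1×L: price 19 ≤ 21, reach 4·11 + 1·5 = 49.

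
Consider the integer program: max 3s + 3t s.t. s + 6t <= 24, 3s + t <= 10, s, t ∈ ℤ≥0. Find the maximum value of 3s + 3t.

15

Relaxing integrality, the LP optimum is 17.29 at (s,t) = (2.12, 3.65), which is not an integer point.
(s,t)=(2,3): 1·2+6·3=20≤24, 3·2+1·3=9≤10, objective 15.
(s,t)=(1,3): 1·1+6·3=19≤24, 3·1+1·3=6≤10, objective 12.
(s,t)=(2,2): 1·2+6·2=14≤24, 3·2+1·2=8≤10, objective 12.
Maximum is 15 at (s,t)=(2,3).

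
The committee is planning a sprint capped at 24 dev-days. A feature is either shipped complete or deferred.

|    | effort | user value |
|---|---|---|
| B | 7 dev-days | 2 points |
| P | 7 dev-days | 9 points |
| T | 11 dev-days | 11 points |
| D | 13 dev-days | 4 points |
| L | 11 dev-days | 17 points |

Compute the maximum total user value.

Allowing fractional choices, the relaxed optimum would be about 32.0, but features are indivisible.
P + L: effort 7 + 11 = 18 ≤ 24, user value 9 + 17 = 26.
T + L: effort 11 + 11 = 22 ≤ 24, user value 11 + 17 = 28.
Best is T and L with total user value 28.

28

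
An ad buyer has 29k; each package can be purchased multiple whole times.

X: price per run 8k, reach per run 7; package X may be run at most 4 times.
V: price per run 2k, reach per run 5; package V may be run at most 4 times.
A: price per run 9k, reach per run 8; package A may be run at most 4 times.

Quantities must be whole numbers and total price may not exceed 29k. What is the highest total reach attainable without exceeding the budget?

4×V and 2×A: price 26 ≤ 29, reach 4·5 + 2·8 = 36.
1×X, 4×V, and 1×A: price 25 ≤ 29, reach 1·7 + 4·5 + 1·8 = 35.
Best is 36.

36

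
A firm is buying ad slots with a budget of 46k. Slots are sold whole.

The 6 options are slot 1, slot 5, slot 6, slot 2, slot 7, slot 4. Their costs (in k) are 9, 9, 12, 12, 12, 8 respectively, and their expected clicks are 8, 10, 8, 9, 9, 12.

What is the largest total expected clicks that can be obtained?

40

Allowing fractional choices, the relaxed optimum would be about 45.0, but ad slots are indivisible.
slot 5 + slot 2 + slot 7 + slot 4: cost 9 + 12 + 12 + 8 = 41 ≤ 46, expected clicks 10 + 9 + 9 + 12 = 40.
slot 1 + slot 5 + slot 2 + slot 4: cost 9 + 9 + 12 + 8 = 38 ≤ 46, expected clicks 8 + 10 + 9 + 12 = 39.
slot 1 + slot 5 + slot 7 + slot 4: cost 9 + 9 + 12 + 8 = 38 ≤ 46, expected clicks 8 + 10 + 9 + 12 = 39.
Best is slot 5, slot 2, slot 7, and slot 4 with total expected clicks 40.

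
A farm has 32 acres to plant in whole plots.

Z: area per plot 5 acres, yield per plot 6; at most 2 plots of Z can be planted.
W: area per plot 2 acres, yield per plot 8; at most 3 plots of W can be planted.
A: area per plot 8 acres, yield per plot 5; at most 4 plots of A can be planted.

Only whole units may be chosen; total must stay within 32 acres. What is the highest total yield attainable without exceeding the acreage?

This is a bounded integer knapsack.
W has the best ratio (8/2); taking only W gives at most 3×8 = 24 (stopped by the supply cap of 3).
Mixing does better — 2×Z, 3×W, and 2×A: area 32 ≤ 32, yield 2·6 + 3·8 + 2·5 = 46.

46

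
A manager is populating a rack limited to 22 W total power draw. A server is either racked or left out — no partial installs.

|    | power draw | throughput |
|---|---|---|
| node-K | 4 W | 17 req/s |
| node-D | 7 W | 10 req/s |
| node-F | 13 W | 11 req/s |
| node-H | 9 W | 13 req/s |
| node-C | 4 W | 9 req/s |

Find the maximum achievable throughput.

40

This is an integer program with binary decision variables.
Take node-K, node-D, and node-H: power draw 4 + 7 + 9 = 20 ≤ 22, throughput 17 + 10 + 13 = 40.
No other feasible combination does better.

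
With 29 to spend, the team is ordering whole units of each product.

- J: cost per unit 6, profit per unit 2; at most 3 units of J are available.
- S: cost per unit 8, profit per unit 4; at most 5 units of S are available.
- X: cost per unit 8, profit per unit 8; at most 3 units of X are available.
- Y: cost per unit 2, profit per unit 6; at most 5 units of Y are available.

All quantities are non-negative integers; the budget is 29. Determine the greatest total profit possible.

46

2×X and 5×Y: cost 26 ≤ 29, profit 2·8 + 5·6 = 46.
1×S, 1×X, and 5×Y: cost 26 ≤ 29, profit 1·4 + 1·8 + 5·6 = 42.
Best is 46.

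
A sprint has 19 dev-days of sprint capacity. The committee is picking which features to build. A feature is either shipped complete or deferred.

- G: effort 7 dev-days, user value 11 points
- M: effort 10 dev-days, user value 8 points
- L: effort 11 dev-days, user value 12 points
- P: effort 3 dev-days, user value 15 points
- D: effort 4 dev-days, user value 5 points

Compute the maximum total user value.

Allowing fractional choices, the relaxed optimum would be about 36.5, but features are indivisible.
M + P + D: effort 10 + 3 + 4 = 17 ≤ 19, user value 8 + 15 + 5 = 28.
G + P + D: effort 7 + 3 + 4 = 14 ≤ 19, user value 11 + 15 + 5 = 31.
L + P + D: effort 11 + 3 + 4 = 18 ≤ 19, user value 12 + 15 + 5 = 32.
Best is L, P, and D with total user value 32.

32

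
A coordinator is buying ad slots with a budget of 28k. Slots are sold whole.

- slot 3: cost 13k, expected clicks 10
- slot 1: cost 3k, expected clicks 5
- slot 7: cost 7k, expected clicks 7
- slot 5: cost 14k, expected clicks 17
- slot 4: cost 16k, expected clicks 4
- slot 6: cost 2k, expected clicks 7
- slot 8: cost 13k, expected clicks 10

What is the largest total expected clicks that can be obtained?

slot 1 + slot 5 + slot 6: cost 3 + 14 + 2 = 19 ≤ 28, expected clicks 5 + 17 + 7 = 29.
slot 7 + slot 5 + slot 6: cost 7 + 14 + 2 = 23 ≤ 28, expected clicks 7 + 17 + 7 = 31.
slot 1 + slot 7 + slot 5 + slot 6: cost 3 + 7 + 14 + 2 = 26 ≤ 28, expected clicks 5 + 7 + 17 + 7 = 36.
Best is slot 1, slot 7, slot 5, and slot 6 with total expected clicks 36.

36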